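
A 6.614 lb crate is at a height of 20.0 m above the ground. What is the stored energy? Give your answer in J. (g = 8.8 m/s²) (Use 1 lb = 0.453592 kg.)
Convert to SI: m = 3.00006 kg, h = 20.0 m
PE = mgh = (3.00006)(8.8)(20.0) = 528.0 J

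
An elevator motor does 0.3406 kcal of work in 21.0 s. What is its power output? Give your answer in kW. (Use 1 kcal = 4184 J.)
Convert to SI: W = 1425.07 J, t = 21.0 s
P = W/t = 1425.07/21.0 = 67.8605 W = 0.06786 kW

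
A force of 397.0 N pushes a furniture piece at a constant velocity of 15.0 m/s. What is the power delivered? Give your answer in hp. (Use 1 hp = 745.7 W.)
P = Fv = (397.0)(15.0) = 5955.0 W = 7.986 hp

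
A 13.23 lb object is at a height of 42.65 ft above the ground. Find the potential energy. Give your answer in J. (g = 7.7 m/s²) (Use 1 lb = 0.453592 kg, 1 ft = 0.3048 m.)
Convert to SI: m = 6.00102 kg, h = 12.9997 m
PE = mgh = (6.00102)(7.7)(12.9997) = 600.7 J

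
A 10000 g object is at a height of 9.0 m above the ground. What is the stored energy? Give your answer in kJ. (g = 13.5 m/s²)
Convert to SI: m = 10.0 kg, h = 9.0 m
PE = mgh = (10.0)(13.5)(9.0) = 1215.0 J = 1.215 kJ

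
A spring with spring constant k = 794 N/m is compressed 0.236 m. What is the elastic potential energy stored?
PE = ½kx² = ½(794)(0.236)² = 22.11 J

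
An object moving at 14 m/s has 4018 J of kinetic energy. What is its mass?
m = 2·KE/v² = 2·4018/(14)² = 41.0 kg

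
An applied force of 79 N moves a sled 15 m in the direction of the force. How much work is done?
W = F·d = (79)(15) = 1185 J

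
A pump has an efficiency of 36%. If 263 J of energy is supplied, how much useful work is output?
W_out = η·W_in = 0.36·263 = 94.68 J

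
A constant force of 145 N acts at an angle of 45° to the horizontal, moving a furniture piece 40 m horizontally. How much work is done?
W = F·d·cosθ = (145)(40)cos(45°) = 4101 J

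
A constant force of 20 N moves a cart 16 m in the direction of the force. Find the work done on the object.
W = F·d = (20)(16) = 320.0 J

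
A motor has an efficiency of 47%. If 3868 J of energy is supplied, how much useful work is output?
W_out = η·W_in = 0.47·3868 = 1817.96 J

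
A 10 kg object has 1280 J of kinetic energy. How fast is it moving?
v = √(2·KE/m) = √(2·1280/10) = 16.0 m/s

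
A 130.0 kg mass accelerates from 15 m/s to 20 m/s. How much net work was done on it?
W = ΔKE = ½m(v₂² − v₁²) = ½(130.0)(20² − 15²) = 11375.0 J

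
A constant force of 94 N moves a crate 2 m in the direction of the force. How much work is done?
W = F·d = (94)(2) = 188.0 J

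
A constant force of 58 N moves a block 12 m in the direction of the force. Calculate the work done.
W = F·d = (58)(12) = 696.0 J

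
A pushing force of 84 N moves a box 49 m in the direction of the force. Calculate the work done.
W = F·d = (84)(49) = 4116 J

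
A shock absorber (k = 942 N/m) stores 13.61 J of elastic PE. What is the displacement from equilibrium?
x = √(2·PE/k) = √(2·13.61/942) = 0.17 m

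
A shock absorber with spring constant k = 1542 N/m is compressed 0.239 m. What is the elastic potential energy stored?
PE = ½kx² = ½(1542)(0.239)² = 44.04 J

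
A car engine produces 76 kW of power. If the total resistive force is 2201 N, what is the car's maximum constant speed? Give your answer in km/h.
P = Fv ⇒ v = P/F = 76000 W/2201.0 N = 34.5298 m/s = 124.3 km/h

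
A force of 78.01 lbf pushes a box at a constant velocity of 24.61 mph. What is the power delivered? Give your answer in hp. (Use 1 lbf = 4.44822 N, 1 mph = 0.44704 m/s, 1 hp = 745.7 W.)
Convert to SI: F = 347.006 N, v = 11.0017 m/s
P = Fv = (347.006)(11.0017) = 3817.64 W = 5.12 hp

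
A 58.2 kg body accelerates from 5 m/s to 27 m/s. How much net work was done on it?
W = ΔKE = ½m(v₂² − v₁²) = ½(58.2)(27² − 5²) = 20486.4 J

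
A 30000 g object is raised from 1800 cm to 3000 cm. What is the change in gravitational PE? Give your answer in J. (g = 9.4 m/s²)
Convert to SI: m = 30.0 kg, Δh = 12.0 m
ΔPE = mgΔh = (30.0)(9.4)(12.0) = 3384 J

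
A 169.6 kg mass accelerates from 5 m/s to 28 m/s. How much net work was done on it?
W = ΔKE = ½m(v₂² − v₁²) = ½(169.6)(28² − 5²) = 64363.2 J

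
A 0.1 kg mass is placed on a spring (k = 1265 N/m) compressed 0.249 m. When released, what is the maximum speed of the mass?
½kx² = ½mv² ⇒ v = x√(k/m) = (0.249)√(1265/0.1) = 28.01 m/s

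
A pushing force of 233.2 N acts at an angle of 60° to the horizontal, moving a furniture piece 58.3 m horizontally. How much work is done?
W = F·d·cosθ = (233.2)(58.3)cos(60°) = 6798 J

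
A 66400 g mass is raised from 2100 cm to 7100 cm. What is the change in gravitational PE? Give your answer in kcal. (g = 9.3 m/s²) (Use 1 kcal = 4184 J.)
Convert to SI: m = 66.4 kg, Δh = 50.0 m
ΔPE = mgΔh = (66.4)(9.3)(50.0) = 30876.0 J = 7.38 kcal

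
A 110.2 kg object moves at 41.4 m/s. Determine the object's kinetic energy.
KE = ½mv² = ½(110.2)(41.4)² = 94440 J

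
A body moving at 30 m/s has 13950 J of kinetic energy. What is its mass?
m = 2·KE/v² = 2·13950/(30)² = 31.0 kg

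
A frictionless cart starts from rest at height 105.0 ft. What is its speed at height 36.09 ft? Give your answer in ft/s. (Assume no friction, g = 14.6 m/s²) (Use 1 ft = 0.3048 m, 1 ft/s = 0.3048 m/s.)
Convert to SI: h₁−h₂ = 21.0038 m
mgh₁ = mgh₂ + ½mv² ⇒ v = √(2g(h₁−h₂)) = √(2·14.6·21.0038) = 24.7651 m/s = 81.25 ft/s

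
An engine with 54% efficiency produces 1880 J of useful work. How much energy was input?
W_in = W_out/η = 1880/0.54 = 3481 J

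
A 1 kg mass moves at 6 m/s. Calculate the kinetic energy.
KE = ½mv² = ½(1)(6)² = 18.0 J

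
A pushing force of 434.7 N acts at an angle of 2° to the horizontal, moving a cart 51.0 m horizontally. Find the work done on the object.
W = F·d·cosθ = (434.7)(51.0)cos(2°) = 22160 J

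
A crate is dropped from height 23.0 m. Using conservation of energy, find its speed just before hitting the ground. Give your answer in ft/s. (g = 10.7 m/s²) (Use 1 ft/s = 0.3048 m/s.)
mgh = ½mv² ⇒ v = √(2gh) = √(2·10.7·23.0) = 22.1856 m/s = 72.79 ft/s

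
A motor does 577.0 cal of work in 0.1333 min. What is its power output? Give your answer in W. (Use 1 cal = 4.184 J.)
Convert to SI: W = 2414.17 J, t = 7.998 s
P = W/t = 2414.17/7.998 = 301.8 W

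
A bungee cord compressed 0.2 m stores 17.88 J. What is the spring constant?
k = 2·PE/x² = 2·17.88/(0.2)² = 894.0 N/m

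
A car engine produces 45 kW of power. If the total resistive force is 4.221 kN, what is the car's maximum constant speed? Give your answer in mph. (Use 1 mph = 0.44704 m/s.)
Convert to SI: F = 4221.0 N
P = Fv ⇒ v = P/F = 45000 W/4221.0 N = 10.661 m/s = 23.85 mph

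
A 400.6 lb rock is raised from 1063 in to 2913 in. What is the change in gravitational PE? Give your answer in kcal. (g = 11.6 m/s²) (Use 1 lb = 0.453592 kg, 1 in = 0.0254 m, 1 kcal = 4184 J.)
Convert to SI: m = 181.709 kg, Δh = 46.99 m
ΔPE = mgΔh = (181.709)(11.6)(46.99) = 99046.6 J = 23.67 kcal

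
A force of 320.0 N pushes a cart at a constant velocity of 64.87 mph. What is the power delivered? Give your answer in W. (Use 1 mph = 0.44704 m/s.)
Convert to SI: F = 320.0 N, v = 28.9995 m/s
P = Fv = (320.0)(28.9995) = 9280 W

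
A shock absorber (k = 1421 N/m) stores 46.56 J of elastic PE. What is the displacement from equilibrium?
x = √(2·PE/k) = √(2·46.56/1421) = 0.256 m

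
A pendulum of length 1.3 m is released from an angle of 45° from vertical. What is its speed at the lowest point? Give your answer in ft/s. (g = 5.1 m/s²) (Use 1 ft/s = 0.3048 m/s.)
h = L(1 − cosθ) = 1.3(1 − cos45°) = 0.380761 m
v = √(2gh) = √(2·5.1·0.380761) = 1.97073 m/s = 6.466 ft/s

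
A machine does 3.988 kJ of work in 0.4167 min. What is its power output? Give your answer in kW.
Convert to SI: W = 3988.0 J, t = 25.002 s
P = W/t = 3988.0/25.002 = 159.507 W = 0.1595 kW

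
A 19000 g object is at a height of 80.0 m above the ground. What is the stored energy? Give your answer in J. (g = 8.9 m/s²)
Convert to SI: m = 19.0 kg, h = 80.0 m
PE = mgh = (19.0)(8.9)(80.0) = 13530 J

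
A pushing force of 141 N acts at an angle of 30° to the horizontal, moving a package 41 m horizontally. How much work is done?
W = F·d·cosθ = (141)(41)cos(30°) = 5006 J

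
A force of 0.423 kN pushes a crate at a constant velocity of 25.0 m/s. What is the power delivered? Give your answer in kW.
Convert to SI: F = 423.0 N, v = 25.0 m/s
P = Fv = (423.0)(25.0) = 10575.0 W = 10.58 kW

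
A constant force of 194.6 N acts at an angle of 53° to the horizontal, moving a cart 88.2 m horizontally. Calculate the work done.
W = F·d·cosθ = (194.6)(88.2)cos(53°) = 10330 J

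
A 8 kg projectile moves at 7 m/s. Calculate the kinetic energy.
KE = ½mv² = ½(8)(7)² = 196.0 J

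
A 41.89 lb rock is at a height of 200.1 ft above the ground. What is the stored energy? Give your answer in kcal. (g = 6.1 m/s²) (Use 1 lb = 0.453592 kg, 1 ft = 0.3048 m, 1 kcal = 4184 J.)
Convert to SI: m = 19.001 kg, h = 60.9905 m
PE = mgh = (19.001)(6.1)(60.9905) = 7069.16 J = 1.69 kcal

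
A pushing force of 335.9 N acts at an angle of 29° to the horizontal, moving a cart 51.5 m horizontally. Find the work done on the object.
W = F·d·cosθ = (335.9)(51.5)cos(29°) = 15130 J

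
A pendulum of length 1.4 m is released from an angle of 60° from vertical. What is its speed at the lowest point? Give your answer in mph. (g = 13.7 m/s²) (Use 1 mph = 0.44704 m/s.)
h = L(1 − cosθ) = 1.4(1 − cos60°) = 0.7 m
v = √(2gh) = √(2·13.7·0.7) = 4.3795 m/s = 9.797 mph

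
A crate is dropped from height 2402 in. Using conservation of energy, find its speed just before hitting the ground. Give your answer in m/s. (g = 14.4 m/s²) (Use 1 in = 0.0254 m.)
Convert to SI: h = 61.0108 m
mgh = ½mv² ⇒ v = √(2gh) = √(2·14.4·61.0108) = 41.92 m/s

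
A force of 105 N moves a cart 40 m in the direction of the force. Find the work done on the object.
W = F·d = (105)(40) = 4200 J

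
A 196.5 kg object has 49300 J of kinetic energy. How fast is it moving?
v = √(2·KE/m) = √(2·49300/196.5) = 22.4 m/s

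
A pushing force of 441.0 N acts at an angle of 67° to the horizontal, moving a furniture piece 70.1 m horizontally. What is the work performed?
W = F·d·cosθ = (441.0)(70.1)cos(67°) = 12080 J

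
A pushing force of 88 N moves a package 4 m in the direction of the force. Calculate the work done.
W = F·d = (88)(4) = 352.0 J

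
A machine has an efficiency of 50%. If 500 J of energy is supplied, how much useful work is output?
W_out = η·W_in = 0.5·500 = 250.0 J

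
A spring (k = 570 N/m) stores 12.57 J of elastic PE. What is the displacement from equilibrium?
x = √(2·PE/k) = √(2·12.57/570) = 0.21 m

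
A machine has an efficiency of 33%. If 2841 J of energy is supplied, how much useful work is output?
W_out = η·W_in = 0.33·2841 = 937.53 J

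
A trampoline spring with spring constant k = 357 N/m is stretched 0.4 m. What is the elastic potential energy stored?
PE = ½kx² = ½(357)(0.4)² = 28.56 J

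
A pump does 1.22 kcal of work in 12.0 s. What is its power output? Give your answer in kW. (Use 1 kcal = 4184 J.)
Convert to SI: W = 5104.48 J, t = 12.0 s
P = W/t = 5104.48/12.0 = 425.373 W = 0.4254 kW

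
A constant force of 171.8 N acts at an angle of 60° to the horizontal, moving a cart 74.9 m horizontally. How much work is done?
W = F·d·cosθ = (171.8)(74.9)cos(60°) = 6434 J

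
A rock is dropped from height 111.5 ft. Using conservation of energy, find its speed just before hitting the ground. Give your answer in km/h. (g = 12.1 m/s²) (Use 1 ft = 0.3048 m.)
Convert to SI: h = 33.9852 m
mgh = ½mv² ⇒ v = √(2gh) = √(2·12.1·33.9852) = 28.6782 m/s = 103.2 km/h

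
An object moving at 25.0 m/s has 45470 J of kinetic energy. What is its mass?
m = 2·KE/v² = 2·45470/(25.0)² = 145.5 kg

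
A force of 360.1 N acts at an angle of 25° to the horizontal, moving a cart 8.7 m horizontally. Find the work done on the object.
W = F·d·cosθ = (360.1)(8.7)cos(25°) = 2839 J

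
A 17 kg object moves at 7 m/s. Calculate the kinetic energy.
KE = ½mv² = ½(17)(7)² = 416.5 J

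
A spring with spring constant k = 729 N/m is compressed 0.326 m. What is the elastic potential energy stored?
PE = ½kx² = ½(729)(0.326)² = 38.74 J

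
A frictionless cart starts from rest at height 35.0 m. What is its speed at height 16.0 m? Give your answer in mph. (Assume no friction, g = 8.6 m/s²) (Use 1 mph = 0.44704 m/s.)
mgh₁ = mgh₂ + ½mv² ⇒ v = √(2g(h₁−h₂)) = √(2·8.6·19.0) = 18.0776 m/s = 40.44 mph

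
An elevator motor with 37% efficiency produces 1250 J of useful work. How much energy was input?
W_in = W_out/η = 1250/0.37 = 3378 J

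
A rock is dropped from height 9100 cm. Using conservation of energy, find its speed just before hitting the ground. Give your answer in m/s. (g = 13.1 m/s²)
Convert to SI: h = 91.0 m
mgh = ½mv² ⇒ v = √(2gh) = √(2·13.1·91.0) = 48.83 m/s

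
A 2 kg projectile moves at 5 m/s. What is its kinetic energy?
KE = ½mv² = ½(2)(5)² = 25.0 J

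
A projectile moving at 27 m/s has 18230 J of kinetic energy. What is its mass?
m = 2·KE/v² = 2·18230/(27)² = 50.01 kg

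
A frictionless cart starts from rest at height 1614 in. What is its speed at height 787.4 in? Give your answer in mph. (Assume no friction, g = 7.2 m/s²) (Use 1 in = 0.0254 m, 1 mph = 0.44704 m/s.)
Convert to SI: h₁−h₂ = 20.9956 m
mgh₁ = mgh₂ + ½mv² ⇒ v = √(2g(h₁−h₂)) = √(2·7.2·20.9956) = 17.3878 m/s = 38.9 mph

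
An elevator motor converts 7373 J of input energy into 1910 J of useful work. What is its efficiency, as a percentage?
η = W_out/W_in = 1910/7373 = 25.91%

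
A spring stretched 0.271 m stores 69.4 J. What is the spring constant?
k = 2·PE/x² = 2·69.4/(0.271)² = 1890 N/m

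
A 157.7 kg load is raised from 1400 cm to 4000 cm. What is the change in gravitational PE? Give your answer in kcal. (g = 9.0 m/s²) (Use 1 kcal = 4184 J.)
Convert to SI: m = 157.7 kg, Δh = 26.0 m
ΔPE = mgΔh = (157.7)(9.0)(26.0) = 36901.8 J = 8.82 kcal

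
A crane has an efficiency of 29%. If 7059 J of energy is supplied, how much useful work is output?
W_out = η·W_in = 0.29·7059 = 2047.11 J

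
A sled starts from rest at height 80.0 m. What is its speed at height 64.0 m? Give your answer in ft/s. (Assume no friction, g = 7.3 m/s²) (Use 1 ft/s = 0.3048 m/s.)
mgh₁ = mgh₂ + ½mv² ⇒ v = √(2g(h₁−h₂)) = √(2·7.3·16.0) = 15.284 m/s = 50.14 ft/s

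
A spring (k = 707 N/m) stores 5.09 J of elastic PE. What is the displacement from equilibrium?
x = √(2·PE/k) = √(2·5.09/707) = 0.12 m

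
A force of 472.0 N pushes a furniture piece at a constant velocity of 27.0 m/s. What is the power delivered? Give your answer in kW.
P = Fv = (472.0)(27.0) = 12744.0 W = 12.74 kW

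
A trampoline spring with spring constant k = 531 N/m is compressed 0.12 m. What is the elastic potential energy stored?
PE = ½kx² = ½(531)(0.12)² = 3.823 J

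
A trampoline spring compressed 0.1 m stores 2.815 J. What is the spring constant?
k = 2·PE/x² = 2·2.815/(0.1)² = 563.0 N/m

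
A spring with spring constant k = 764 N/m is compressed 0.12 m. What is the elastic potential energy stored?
PE = ½kx² = ½(764)(0.12)² = 5.501 J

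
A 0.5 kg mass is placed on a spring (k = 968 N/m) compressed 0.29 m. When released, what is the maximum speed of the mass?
½kx² = ½mv² ⇒ v = x√(k/m) = (0.29)√(968/0.5) = 12.76 m/s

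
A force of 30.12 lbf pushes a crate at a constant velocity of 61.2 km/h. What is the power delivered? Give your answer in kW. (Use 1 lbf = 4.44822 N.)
Convert to SI: F = 133.98 N, v = 17.0 m/s
P = Fv = (133.98)(17.0) = 2277.67 W = 2.278 kW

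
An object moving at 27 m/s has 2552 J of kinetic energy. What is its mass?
m = 2·KE/v² = 2·2552/(27)² = 7.001 kg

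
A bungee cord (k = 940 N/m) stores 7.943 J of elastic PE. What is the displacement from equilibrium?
x = √(2·PE/k) = √(2·7.943/940) = 0.13 m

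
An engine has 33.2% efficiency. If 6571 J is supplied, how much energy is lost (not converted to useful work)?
W_lost = W_in(1 − η) = 6571·(1 − 0.332) = 4389 J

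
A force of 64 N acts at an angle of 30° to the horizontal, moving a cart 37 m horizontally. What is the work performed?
W = F·d·cosθ = (64)(37)cos(30°) = 2051 J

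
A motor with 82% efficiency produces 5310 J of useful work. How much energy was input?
W_in = W_out/η = 5310/0.82 = 6476 J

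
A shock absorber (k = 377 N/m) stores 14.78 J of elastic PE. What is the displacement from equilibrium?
x = √(2·PE/k) = √(2·14.78/377) = 0.28 m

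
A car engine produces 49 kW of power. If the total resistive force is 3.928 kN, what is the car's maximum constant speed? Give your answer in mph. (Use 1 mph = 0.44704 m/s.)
Convert to SI: F = 3928.0 N
P = Fv ⇒ v = P/F = 49000 W/3928.0 N = 12.4745 m/s = 27.9 mph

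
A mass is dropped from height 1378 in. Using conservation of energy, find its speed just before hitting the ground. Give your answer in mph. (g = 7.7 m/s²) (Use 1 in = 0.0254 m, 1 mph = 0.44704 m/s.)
Convert to SI: h = 35.0012 m
mgh = ½mv² ⇒ v = √(2gh) = √(2·7.7·35.0012) = 23.2168 m/s = 51.93 mph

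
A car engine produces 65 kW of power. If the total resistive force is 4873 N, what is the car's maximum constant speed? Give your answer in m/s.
P = Fv ⇒ v = P/F = 65000 W/4873.0 N = 13.34 m/s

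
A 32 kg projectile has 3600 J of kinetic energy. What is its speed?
v = √(2·KE/m) = √(2·3600/32) = 15.0 m/s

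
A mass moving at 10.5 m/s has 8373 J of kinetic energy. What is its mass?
m = 2·KE/v² = 2·8373/(10.5)² = 151.9 kg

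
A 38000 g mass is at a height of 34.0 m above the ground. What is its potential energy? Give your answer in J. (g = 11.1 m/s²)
Convert to SI: m = 38.0 kg, h = 34.0 m
PE = mgh = (38.0)(11.1)(34.0) = 14340 J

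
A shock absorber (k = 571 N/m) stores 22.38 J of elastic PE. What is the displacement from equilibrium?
x = √(2·PE/k) = √(2·22.38/571) = 0.28 m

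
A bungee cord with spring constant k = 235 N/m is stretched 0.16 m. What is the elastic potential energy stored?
PE = ½kx² = ½(235)(0.16)² = 3.008 J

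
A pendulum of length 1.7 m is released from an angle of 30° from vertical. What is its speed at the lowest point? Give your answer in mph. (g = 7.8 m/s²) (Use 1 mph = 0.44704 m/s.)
h = L(1 − cosθ) = 1.7(1 − cos30°) = 0.227757 m
v = √(2gh) = √(2·7.8·0.227757) = 1.88494 m/s = 4.216 mph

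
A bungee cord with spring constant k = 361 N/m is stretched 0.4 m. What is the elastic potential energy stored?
PE = ½kx² = ½(361)(0.4)² = 28.88 J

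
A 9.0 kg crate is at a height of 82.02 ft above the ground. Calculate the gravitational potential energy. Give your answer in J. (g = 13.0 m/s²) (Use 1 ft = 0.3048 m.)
Convert to SI: m = 9.0 kg, h = 24.9997 m
PE = mgh = (9.0)(13.0)(24.9997) = 2925 J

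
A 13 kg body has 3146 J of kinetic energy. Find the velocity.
v = √(2·KE/m) = √(2·3146/13) = 22.0 m/s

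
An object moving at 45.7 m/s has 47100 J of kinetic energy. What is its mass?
m = 2·KE/v² = 2·47100/(45.7)² = 45.1 kg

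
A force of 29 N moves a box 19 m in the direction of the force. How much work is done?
W = F·d = (29)(19) = 551.0 J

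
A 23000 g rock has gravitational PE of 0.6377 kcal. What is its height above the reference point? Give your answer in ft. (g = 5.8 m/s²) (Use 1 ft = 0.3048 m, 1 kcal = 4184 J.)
Convert to SI: m = 23.0 kg, PE = 2668.14 J
h = PE/(mg) = 2668.14/(23.0·5.8) = 20.001 m = 65.62 ft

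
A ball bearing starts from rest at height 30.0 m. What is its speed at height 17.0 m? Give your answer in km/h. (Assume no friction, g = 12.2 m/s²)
mgh₁ = mgh₂ + ½mv² ⇒ v = √(2g(h₁−h₂)) = √(2·12.2·13.0) = 17.8101 m/s = 64.12 km/h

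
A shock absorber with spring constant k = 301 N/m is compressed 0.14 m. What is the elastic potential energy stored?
PE = ½kx² = ½(301)(0.14)² = 2.95 J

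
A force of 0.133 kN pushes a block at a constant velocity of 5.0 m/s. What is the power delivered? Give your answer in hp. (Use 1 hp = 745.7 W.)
Convert to SI: F = 133.0 N, v = 5.0 m/s
P = Fv = (133.0)(5.0) = 665.0 W = 0.8918 hp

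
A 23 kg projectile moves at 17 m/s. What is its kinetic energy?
KE = ½mv² = ½(23)(17)² = 3323.5 J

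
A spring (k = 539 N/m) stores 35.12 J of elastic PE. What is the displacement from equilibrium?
x = √(2·PE/k) = √(2·35.12/539) = 0.361 m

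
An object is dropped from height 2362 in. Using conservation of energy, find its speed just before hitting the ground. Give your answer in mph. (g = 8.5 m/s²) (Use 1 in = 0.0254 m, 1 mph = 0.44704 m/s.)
Convert to SI: h = 59.9948 m
mgh = ½mv² ⇒ v = √(2gh) = √(2·8.5·59.9948) = 31.9361 m/s = 71.44 mph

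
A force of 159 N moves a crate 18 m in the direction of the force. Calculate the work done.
W = F·d = (159)(18) = 2862 J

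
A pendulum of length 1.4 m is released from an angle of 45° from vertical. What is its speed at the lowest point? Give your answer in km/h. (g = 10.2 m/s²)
h = L(1 − cosθ) = 1.4(1 − cos45°) = 0.410051 m
v = √(2gh) = √(2·10.2·0.410051) = 2.89224 m/s = 10.41 km/h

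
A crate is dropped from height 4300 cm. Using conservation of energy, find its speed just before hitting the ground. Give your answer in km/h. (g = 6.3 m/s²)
Convert to SI: h = 43.0 m
mgh = ½mv² ⇒ v = √(2gh) = √(2·6.3·43.0) = 23.2766 m/s = 83.8 km/h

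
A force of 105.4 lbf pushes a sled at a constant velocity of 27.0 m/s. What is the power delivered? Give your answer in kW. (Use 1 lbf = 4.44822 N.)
Convert to SI: F = 468.842 N, v = 27.0 m/s
P = Fv = (468.842)(27.0) = 12658.7 W = 12.66 kW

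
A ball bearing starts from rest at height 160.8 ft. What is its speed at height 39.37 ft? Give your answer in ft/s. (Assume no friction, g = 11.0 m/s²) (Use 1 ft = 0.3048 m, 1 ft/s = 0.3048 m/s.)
Convert to SI: h₁−h₂ = 37.0119 m
mgh₁ = mgh₂ + ½mv² ⇒ v = √(2g(h₁−h₂)) = √(2·11.0·37.0119) = 28.5353 m/s = 93.62 ft/s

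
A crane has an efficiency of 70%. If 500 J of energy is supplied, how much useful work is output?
W_out = η·W_in = 0.7·500 = 350.0 J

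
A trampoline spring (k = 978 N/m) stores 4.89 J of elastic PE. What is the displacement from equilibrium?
x = √(2·PE/k) = √(2·4.89/978) = 0.1 m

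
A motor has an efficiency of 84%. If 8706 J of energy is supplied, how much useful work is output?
W_out = η·W_in = 0.84·8706 = 7313.04 J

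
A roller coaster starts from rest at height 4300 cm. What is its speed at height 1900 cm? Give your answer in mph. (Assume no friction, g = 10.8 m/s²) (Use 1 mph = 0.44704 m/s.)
Convert to SI: h₁−h₂ = 24.0 m
mgh₁ = mgh₂ + ½mv² ⇒ v = √(2g(h₁−h₂)) = √(2·10.8·24.0) = 22.7684 m/s = 50.93 mph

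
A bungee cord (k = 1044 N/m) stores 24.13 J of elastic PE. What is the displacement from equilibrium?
x = √(2·PE/k) = √(2·24.13/1044) = 0.215 m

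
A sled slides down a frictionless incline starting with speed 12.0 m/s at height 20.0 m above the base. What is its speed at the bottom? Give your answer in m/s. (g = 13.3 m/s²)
½mv₀² + mgh = ½mv² ⇒ v = √(v₀² + 2gh) = √(12.0² + 2·13.3·20.0) = 26.0 m/s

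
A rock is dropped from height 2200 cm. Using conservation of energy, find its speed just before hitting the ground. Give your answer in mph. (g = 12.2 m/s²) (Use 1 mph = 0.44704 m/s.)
Convert to SI: h = 22.0 m
mgh = ½mv² ⇒ v = √(2gh) = √(2·12.2·22.0) = 23.1689 m/s = 51.83 mph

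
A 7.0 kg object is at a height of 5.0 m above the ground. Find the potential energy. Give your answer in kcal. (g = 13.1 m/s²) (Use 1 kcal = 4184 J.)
PE = mgh = (7.0)(13.1)(5.0) = 458.5 J = 0.1096 kcal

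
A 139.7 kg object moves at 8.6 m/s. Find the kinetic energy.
KE = ½mv² = ½(139.7)(8.6)² = 5166 J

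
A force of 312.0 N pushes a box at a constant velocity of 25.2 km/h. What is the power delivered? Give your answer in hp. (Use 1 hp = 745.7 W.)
Convert to SI: F = 312.0 N, v = 7.0 m/s
P = Fv = (312.0)(7.0) = 2184.0 W = 2.929 hp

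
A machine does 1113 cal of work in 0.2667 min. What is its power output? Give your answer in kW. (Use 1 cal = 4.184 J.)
Convert to SI: W = 4656.79 J, t = 16.002 s
P = W/t = 4656.79/16.002 = 291.013 W = 0.291 kW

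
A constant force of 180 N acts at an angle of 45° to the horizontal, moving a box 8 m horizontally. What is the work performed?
W = F·d·cosθ = (180)(8)cos(45°) = 1018 J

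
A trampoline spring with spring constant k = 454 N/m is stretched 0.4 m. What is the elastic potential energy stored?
PE = ½kx² = ½(454)(0.4)² = 36.32 J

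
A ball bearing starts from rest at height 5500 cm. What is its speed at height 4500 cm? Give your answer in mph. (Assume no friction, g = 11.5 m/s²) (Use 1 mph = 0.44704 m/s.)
Convert to SI: h₁−h₂ = 10.0 m
mgh₁ = mgh₂ + ½mv² ⇒ v = √(2g(h₁−h₂)) = √(2·11.5·10.0) = 15.1658 m/s = 33.92 mph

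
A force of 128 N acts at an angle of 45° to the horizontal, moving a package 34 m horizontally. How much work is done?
W = F·d·cosθ = (128)(34)cos(45°) = 3077 J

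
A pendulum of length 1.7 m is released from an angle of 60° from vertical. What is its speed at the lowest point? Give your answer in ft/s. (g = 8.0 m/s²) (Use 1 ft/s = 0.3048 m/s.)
h = L(1 − cosθ) = 1.7(1 − cos60°) = 0.85 m
v = √(2gh) = √(2·8.0·0.85) = 3.68782 m/s = 12.1 ft/s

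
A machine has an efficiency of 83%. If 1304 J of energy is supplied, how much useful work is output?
W_out = η·W_in = 0.83·1304 = 1082.32 J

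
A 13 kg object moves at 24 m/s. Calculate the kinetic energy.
KE = ½mv² = ½(13)(24)² = 3744.0 J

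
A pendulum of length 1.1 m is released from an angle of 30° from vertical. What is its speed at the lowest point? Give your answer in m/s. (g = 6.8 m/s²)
h = L(1 − cosθ) = 1.1(1 − cos30°) = 0.147372 m
v = √(2gh) = √(2·6.8·0.147372) = 1.416 m/s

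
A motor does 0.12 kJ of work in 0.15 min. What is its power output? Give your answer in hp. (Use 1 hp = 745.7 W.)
Convert to SI: W = 120.0 J, t = 9.0 s
P = W/t = 120.0/9.0 = 13.3333 W = 0.01788 hp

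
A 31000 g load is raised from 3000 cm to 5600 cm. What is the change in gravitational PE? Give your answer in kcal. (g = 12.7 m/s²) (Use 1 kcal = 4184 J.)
Convert to SI: m = 31.0 kg, Δh = 26.0 m
ΔPE = mgΔh = (31.0)(12.7)(26.0) = 10236.2 J = 2.447 kcal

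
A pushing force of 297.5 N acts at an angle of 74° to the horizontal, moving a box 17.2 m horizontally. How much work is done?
W = F·d·cosθ = (297.5)(17.2)cos(74°) = 1410 J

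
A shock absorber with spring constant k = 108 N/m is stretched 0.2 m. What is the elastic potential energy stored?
PE = ½kx² = ½(108)(0.2)² = 2.16 J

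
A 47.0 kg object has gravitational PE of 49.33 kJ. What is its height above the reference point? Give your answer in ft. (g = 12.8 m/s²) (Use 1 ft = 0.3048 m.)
Convert to SI: m = 47.0 kg, PE = 49330.0 J
h = PE/(mg) = 49330.0/(47.0·12.8) = 81.998 m = 269.0 ft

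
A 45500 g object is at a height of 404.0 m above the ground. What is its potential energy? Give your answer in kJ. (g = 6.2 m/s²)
Convert to SI: m = 45.5 kg, h = 404.0 m
PE = mgh = (45.5)(6.2)(404.0) = 113968 J = 114.0 kJ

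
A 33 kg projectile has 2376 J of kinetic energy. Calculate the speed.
v = √(2·KE/m) = √(2·2376/33) = 12.0 m/s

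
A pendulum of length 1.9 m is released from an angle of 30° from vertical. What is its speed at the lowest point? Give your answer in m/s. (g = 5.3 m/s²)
h = L(1 − cosθ) = 1.9(1 − cos30°) = 0.254552 m
v = √(2gh) = √(2·5.3·0.254552) = 1.643 m/s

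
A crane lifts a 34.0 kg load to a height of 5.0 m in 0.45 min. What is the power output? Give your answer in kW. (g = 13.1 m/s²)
Convert to SI: m = 34.0 kg, h = 5.0 m, t = 27.0 s
P = mgh/t = (34.0)(13.1)(5.0)/27.0 = 82.4815 W = 0.08248 kW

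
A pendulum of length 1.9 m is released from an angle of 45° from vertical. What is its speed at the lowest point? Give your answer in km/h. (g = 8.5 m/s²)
h = L(1 − cosθ) = 1.9(1 − cos45°) = 0.556497 m
v = √(2gh) = √(2·8.5·0.556497) = 3.07578 m/s = 11.07 km/h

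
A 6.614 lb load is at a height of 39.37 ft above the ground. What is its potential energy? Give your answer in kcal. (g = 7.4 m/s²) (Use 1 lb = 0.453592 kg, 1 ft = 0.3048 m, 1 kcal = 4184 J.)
Convert to SI: m = 3.00006 kg, h = 12.0 m
PE = mgh = (3.00006)(7.4)(12.0) = 266.405 J = 0.06367 kcal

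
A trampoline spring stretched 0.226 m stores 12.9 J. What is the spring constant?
k = 2·PE/x² = 2·12.9/(0.226)² = 505.1 N/m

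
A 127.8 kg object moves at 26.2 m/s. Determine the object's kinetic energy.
KE = ½mv² = ½(127.8)(26.2)² = 43860 J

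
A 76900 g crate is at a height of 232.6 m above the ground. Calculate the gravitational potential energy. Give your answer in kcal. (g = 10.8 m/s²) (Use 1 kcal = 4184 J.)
Convert to SI: m = 76.9 kg, h = 232.6 m
PE = mgh = (76.9)(10.8)(232.6) = 193179 J = 46.17 kcal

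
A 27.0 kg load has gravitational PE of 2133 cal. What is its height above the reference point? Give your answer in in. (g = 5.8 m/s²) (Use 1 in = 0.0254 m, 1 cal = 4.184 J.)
Convert to SI: m = 27.0 kg, PE = 8924.47 J
h = PE/(mg) = 8924.47/(27.0·5.8) = 56.989 m = 2244 in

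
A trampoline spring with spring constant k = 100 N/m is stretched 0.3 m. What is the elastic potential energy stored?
PE = ½kx² = ½(100)(0.3)² = 4.5 J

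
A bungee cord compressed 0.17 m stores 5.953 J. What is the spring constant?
k = 2·PE/x² = 2·5.953/(0.17)² = 412.0 N/m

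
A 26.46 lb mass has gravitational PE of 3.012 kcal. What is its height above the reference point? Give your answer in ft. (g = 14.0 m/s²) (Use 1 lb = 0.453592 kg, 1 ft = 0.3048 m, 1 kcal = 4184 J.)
Convert to SI: m = 12.002 kg, PE = 12602.2 J
h = PE/(mg) = 12602.2/(12.002·14.0) = 75.0004 m = 246.1 ft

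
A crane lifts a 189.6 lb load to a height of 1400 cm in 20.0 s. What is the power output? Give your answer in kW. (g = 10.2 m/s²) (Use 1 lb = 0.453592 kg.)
Convert to SI: m = 86.001 kg, h = 14.0 m, t = 20.0 s
P = mgh/t = (86.001)(10.2)(14.0)/20.0 = 614.047 W = 0.614 kW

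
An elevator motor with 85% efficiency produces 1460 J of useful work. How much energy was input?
W_in = W_out/η = 1460/0.85 = 1718 J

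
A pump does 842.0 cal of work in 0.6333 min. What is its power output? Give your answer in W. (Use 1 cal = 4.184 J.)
Convert to SI: W = 3522.93 J, t = 37.998 s
P = W/t = 3522.93/37.998 = 92.71 W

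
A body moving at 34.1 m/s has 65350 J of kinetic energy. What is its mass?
m = 2·KE/v² = 2·65350/(34.1)² = 112.4 kg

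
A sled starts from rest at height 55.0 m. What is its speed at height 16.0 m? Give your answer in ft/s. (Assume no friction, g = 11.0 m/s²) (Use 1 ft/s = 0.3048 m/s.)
mgh₁ = mgh₂ + ½mv² ⇒ v = √(2g(h₁−h₂)) = √(2·11.0·39.0) = 29.2916 m/s = 96.1 ft/s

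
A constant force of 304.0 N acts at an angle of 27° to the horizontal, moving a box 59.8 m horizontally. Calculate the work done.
W = F·d·cosθ = (304.0)(59.8)cos(27°) = 16200 J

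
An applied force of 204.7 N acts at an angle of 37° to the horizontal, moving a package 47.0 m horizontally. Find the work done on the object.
W = F·d·cosθ = (204.7)(47.0)cos(37°) = 7684 J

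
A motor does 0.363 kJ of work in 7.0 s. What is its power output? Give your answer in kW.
Convert to SI: W = 363.0 J, t = 7.0 s
P = W/t = 363.0/7.0 = 51.8571 W = 0.05186 kW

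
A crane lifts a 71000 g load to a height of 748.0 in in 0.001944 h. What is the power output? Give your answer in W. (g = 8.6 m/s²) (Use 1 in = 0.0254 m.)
Convert to SI: m = 71.0 kg, h = 18.9992 m, t = 6.9984 s
P = mgh/t = (71.0)(8.6)(18.9992)/6.9984 = 1658 W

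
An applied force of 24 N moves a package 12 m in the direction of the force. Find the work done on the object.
W = F·d = (24)(12) = 288.0 J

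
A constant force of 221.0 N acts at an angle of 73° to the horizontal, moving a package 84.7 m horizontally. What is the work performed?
W = F·d·cosθ = (221.0)(84.7)cos(73°) = 5473 J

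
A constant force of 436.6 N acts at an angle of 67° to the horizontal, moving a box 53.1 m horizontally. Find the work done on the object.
W = F·d·cosθ = (436.6)(53.1)cos(67°) = 9058 J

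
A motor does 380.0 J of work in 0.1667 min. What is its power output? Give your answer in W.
Convert to SI: W = 380.0 J, t = 10.002 s
P = W/t = 380.0/10.002 = 37.99 W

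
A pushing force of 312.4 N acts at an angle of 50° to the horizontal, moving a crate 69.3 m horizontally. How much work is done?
W = F·d·cosθ = (312.4)(69.3)cos(50°) = 13920 J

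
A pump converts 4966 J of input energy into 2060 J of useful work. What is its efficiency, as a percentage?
η = W_out/W_in = 2060/4966 = 41.48%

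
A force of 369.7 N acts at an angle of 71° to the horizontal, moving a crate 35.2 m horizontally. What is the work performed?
W = F·d·cosθ = (369.7)(35.2)cos(71°) = 4237 J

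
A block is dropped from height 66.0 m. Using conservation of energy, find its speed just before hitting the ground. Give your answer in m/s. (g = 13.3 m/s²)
mgh = ½mv² ⇒ v = √(2gh) = √(2·13.3·66.0) = 41.9 m/s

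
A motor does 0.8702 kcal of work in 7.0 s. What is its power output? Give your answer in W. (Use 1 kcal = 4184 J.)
Convert to SI: W = 3640.92 J, t = 7.0 s
P = W/t = 3640.92/7.0 = 520.1 W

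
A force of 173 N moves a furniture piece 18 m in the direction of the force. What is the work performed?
W = F·d = (173)(18) = 3114 J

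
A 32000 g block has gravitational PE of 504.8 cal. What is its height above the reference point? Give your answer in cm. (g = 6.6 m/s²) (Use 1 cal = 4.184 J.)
Convert to SI: m = 32.0 kg, PE = 2112.08 J
h = PE/(mg) = 2112.08/(32.0·6.6) = 10.0004 m = 1000 cm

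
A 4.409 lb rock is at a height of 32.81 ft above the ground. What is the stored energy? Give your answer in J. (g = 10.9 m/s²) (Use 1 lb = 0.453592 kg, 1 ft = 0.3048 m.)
Convert to SI: m = 1.99989 kg, h = 10.0005 m
PE = mgh = (1.99989)(10.9)(10.0005) = 218.0 J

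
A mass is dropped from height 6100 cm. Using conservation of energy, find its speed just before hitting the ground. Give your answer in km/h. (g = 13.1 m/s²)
Convert to SI: h = 61.0 m
mgh = ½mv² ⇒ v = √(2gh) = √(2·13.1·61.0) = 39.9775 m/s = 143.9 km/h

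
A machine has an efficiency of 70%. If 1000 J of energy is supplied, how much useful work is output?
W_out = η·W_in = 0.7·1000 = 700.0 J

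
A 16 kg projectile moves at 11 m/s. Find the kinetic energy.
KE = ½mv² = ½(16)(11)² = 968.0 J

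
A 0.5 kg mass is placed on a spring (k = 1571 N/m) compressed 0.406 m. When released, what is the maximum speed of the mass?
½kx² = ½mv² ⇒ v = x√(k/m) = (0.406)√(1571/0.5) = 22.76 m/s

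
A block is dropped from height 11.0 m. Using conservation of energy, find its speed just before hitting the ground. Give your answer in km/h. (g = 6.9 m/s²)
mgh = ½mv² ⇒ v = √(2gh) = √(2·6.9·11.0) = 12.3207 m/s = 44.35 km/h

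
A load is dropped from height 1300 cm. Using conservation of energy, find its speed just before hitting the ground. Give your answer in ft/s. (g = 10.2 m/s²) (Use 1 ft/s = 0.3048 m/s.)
Convert to SI: h = 13.0 m
mgh = ½mv² ⇒ v = √(2gh) = √(2·10.2·13.0) = 16.285 m/s = 53.43 ft/s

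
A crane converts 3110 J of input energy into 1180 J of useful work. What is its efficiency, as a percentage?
η = W_out/W_in = 1180/3110 = 37.94%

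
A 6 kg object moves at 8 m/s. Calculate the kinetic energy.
KE = ½mv² = ½(6)(8)² = 192.0 J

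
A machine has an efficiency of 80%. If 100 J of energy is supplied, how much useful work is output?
W_out = η·W_in = 0.8·100 = 80.0 J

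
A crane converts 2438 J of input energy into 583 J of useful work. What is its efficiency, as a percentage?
η = W_out/W_in = 583/2438 = 23.91%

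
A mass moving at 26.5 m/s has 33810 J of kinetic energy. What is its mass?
m = 2·KE/v² = 2·33810/(26.5)² = 96.29 kg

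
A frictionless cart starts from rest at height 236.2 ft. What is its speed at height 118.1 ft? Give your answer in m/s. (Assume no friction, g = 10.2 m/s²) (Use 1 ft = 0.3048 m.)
Convert to SI: h₁−h₂ = 35.9969 m
mgh₁ = mgh₂ + ½mv² ⇒ v = √(2g(h₁−h₂)) = √(2·10.2·35.9969) = 27.1 m/s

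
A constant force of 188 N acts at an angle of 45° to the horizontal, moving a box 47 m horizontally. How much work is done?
W = F·d·cosθ = (188)(47)cos(45°) = 6248 J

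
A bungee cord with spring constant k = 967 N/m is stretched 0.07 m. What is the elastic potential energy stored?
PE = ½kx² = ½(967)(0.07)² = 2.369 J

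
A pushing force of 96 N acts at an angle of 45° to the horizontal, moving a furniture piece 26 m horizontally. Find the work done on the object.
W = F·d·cosθ = (96)(26)cos(45°) = 1765 J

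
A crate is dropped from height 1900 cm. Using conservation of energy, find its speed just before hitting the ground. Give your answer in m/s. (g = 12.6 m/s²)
Convert to SI: h = 19.0 m
mgh = ½mv² ⇒ v = √(2gh) = √(2·12.6·19.0) = 21.88 m/s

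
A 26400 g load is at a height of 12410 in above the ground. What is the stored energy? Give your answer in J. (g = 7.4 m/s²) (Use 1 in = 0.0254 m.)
Convert to SI: m = 26.4 kg, h = 315.214 m
PE = mgh = (26.4)(7.4)(315.214) = 61580 J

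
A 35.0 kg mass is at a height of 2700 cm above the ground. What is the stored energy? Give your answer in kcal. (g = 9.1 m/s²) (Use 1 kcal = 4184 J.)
Convert to SI: m = 35.0 kg, h = 27.0 m
PE = mgh = (35.0)(9.1)(27.0) = 8599.5 J = 2.055 kcal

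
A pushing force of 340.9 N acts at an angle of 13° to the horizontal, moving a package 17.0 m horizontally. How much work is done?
W = F·d·cosθ = (340.9)(17.0)cos(13°) = 5647 J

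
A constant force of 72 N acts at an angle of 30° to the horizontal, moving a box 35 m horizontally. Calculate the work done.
W = F·d·cosθ = (72)(35)cos(30°) = 2182 J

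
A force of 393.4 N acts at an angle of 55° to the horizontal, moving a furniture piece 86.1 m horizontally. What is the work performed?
W = F·d·cosθ = (393.4)(86.1)cos(55°) = 19430 J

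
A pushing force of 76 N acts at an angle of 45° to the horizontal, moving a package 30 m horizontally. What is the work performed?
W = F·d·cosθ = (76)(30)cos(45°) = 1612 J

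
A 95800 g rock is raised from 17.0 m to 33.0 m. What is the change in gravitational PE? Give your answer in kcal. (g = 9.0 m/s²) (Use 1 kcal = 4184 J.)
Convert to SI: m = 95.8 kg, Δh = 16.0 m
ΔPE = mgΔh = (95.8)(9.0)(16.0) = 13795.2 J = 3.297 kcal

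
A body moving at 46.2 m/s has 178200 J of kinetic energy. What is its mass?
m = 2·KE/v² = 2·178200/(46.2)² = 167.0 kg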